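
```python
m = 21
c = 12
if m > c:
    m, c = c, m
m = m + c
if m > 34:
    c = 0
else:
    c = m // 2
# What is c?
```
Trace:
  m=21
  m=21, c=12
  m=12, c=21
  m=33, c=21
  m=33, c=16

Final answer: 16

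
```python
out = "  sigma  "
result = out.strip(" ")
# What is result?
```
Trace:
  out='  sigma  '
  out='  sigma  ', result='sigma'

Final answer: 'sigma'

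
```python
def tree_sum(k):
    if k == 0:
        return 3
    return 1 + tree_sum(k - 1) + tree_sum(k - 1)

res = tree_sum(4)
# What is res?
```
Call trace (a repeated sub-call is expanded the first time; later identical calls just restate its return value):
tree_sum(k=4)
  tree_sum(k=3)
    tree_sum(k=2)
      tree_sum(k=1)
        tree_sum(k=0)
        -> return 3
        tree_sum(k=0)
        -> return 3
      -> return 7
      tree_sum(k=1) -> return 7  (same call as traced above)
    -> return 15
    tree_sum(k=2) -> return 15  (same call as traced above)
  -> return 31
  tree_sum(k=3) -> return 31  (same call as traced above)
-> return 63

Final answer: 63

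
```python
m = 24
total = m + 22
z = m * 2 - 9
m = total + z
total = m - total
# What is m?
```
Trace:
  m=24
  m=24, total=46
  m=24, total=46, z=39
  m=85, total=46, z=39
  m=85, total=39, z=39

Final answer: 85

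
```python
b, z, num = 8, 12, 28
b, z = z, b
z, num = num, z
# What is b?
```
Trace:
  b=8, z=12, num=28
  b=12, z=8, num=28
  b=12, z=28, num=8

Final answer: 12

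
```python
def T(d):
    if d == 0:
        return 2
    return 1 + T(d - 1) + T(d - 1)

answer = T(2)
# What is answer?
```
Call trace (a repeated sub-call is expanded the first time; later identical calls just restate its return value):
T(d=2)
  T(d=1)
    T(d=0)
    -> return 2
    T(d=0)
    -> return 2
  -> return 5
  T(d=1) -> return 5  (same call as traced above)
-> return 11

Final answer: 11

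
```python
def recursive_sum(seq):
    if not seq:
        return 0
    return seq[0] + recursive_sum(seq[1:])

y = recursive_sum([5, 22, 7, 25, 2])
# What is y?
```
Call trace:
recursive_sum(seq=[5, 22, 7, 25, 2])
  recursive_sum(seq=[22, 7, 25, 2])
    recursive_sum(seq=[7, 25, 2])
      recursive_sum(seq=[25, 2])
        recursive_sum(seq=[2])
          recursive_sum(seq=[])
          -> return 0
        -> return 2
      -> return 27
    -> return 34
  -> return 56
-> return 61

Final answer: 61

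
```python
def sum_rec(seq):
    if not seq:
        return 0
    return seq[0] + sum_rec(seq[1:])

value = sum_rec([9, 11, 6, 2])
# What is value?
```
Call trace:
sum_rec(seq=[9, 11, 6, 2])
  sum_rec(seq=[11, 6, 2])
    sum_rec(seq=[6, 2])
      sum_rec(seq=[2])
        sum_rec(seq=[])
        -> return 0
      -> return 2
    -> return 8
  -> return 19
-> return 28

Final answer: 28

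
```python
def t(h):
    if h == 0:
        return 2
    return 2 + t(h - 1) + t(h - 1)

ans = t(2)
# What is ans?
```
Call trace (a repeated sub-call is expanded the first time; later identical calls just restate its return value):
t(h=2)
  t(h=1)
    t(h=0)
    -> return 2
    t(h=0)
    -> return 2
  -> return 6
  t(h=1) -> return 6  (same call as traced above)
-> return 14

Final answer: 14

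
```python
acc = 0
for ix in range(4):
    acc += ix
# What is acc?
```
Trace:
  acc=0
  acc=0, ix=0
  acc=1, ix=1
  acc=3, ix=2
  acc=6, ix=3

Final answer: 6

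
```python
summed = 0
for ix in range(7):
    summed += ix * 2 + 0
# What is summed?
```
Trace:
  summed=0
  summed=0, ix=0
  summed=2, ix=1
  summed=6, ix=2
  summed=12, ix=3
  summed=20, ix=4
  summed=30, ix=5
  summed=42, ix=6

Final answer: 42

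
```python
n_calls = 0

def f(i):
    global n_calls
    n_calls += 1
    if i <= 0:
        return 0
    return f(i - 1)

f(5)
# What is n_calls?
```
Call trace:
f(i=5)
  f(i=4)
    f(i=3)
      f(i=2)
        f(i=1)
          f(i=0)
          -> return 0
        -> return 0
      -> return 0
    -> return 0
  -> return 0
-> return 0

n_calls is incremented once per call. f is entered once for each i = 5, 4, 3, 2, 1, 0 (the i <= 0 call returns without recursing), i.e. 5 + 1 calls.
n_calls = 6

Final answer: 6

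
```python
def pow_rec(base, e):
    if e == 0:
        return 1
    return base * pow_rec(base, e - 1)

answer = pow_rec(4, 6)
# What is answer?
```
Call trace:
pow_rec(base=4, e=6)
  pow_rec(base=4, e=5)
    pow_rec(base=4, e=4)
      pow_rec(base=4, e=3)
        pow_rec(base=4, e=2)
          pow_rec(base=4, e=1)
            pow_rec(base=4, e=0)
            -> return 1
          -> return 4
        -> return 16
      -> return 64
    -> return 256
  -> return 1024
-> return 4096

Final answer: 4096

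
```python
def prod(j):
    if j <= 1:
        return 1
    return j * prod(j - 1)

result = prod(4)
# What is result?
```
Call trace:
prod(j=4)
  prod(j=3)
    prod(j=2)
      prod(j=1)
      -> return 1
    -> return 2
  -> return 6
-> return 24

Final answer: 24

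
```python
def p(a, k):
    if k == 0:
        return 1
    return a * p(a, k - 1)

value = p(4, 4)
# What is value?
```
Call trace:
p(a=4, k=4)
  p(a=4, k=3)
    p(a=4, k=2)
      p(a=4, k=1)
        p(a=4, k=0)
        -> return 1
      -> return 4
    -> return 16
  -> return 64
-> return 256

Final answer: 256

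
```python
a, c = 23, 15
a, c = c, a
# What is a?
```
Trace:
  a=23, c=15
  a=15, c=23

Final answer: 15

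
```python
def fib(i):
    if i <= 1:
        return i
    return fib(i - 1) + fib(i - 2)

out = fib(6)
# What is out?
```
Call trace (a repeated sub-call is expanded the first time; later identical calls just restate its return value):
fib(i=6)
  fib(i=5)
    fib(i=4)
      fib(i=3)
        fib(i=2)
          fib(i=1)
          -> return 1
          fib(i=0)
          -> return 0
        -> return 1
        fib(i=1)
        -> return 1
      -> return 2
      fib(i=2) -> return 1  (same call as traced above)
    -> return 3
    fib(i=3) -> return 2  (same call as traced above)
  -> return 5
  fib(i=4) -> return 3  (same call as traced above)
-> return 8

Final answer: 8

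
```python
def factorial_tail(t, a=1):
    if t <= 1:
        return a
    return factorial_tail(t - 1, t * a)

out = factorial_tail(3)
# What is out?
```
Call trace:
factorial_tail(t=3, a=1)
  factorial_tail(t=2, a=3)
    factorial_tail(t=1, a=6)
    -> return 6
  -> return 6
-> return 6

Final answer: 6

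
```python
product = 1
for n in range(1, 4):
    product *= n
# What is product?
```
Trace:
  product=1
  product=1, n=1
  product=2, n=2
  product=6, n=3

Final answer: 6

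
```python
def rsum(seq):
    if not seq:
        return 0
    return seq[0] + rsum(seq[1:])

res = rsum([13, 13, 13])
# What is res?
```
Call trace:
rsum(seq=[13, 13, 13])
  rsum(seq=[13, 13])
    rsum(seq=[13])
      rsum(seq=[])
      -> return 0
    -> return 13
  -> return 26
-> return 39

Final answer: 39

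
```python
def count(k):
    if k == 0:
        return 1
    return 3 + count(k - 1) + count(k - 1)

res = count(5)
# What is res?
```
Call trace (a repeated sub-call is expanded the first time; later identical calls just restate its return value):
count(k=5)
  count(k=4)
    count(k=3)
      count(k=2)
        count(k=1)
          count(k=0)
          -> return 1
          count(k=0)
          -> return 1
        -> return 5
        count(k=1) -> return 5  (same call as traced above)
      -> return 13
      count(k=2) -> return 13  (same call as traced above)
    -> return 29
    count(k=3) -> return 29  (same call as traced above)
  -> return 61
  count(k=4) -> return 61  (same call as traced above)
-> return 125

Final answer: 125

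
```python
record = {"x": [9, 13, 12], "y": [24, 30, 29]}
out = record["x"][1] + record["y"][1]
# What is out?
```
Trace:
  record={'x': [9, 13, 12], 'y': [24, 30, 29]}
  record={'x': [9, 13, 12], 'y': [24, 30, 29]}, out=43

Final answer: 43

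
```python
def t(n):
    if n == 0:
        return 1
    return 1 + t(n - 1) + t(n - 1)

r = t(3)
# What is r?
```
Call trace (a repeated sub-call is expanded the first time; later identical calls just restate its return value):
t(n=3)
  t(n=2)
    t(n=1)
      t(n=0)
      -> return 1
      t(n=0)
      -> return 1
    -> return 3
    t(n=1) -> return 3  (same call as traced above)
  -> return 7
  t(n=2) -> return 7  (same call as traced above)
-> return 15

Final answer: 15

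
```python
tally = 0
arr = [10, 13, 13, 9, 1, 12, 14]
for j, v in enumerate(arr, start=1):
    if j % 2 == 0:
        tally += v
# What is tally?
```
Trace:
  tally=0
  tally=0, j=1, v=10
  tally=13, j=2, v=13
  tally=13, j=3, v=13
  tally=22, j=4, v=9
  tally=22, j=5, v=1
  tally=34, j=6, v=12
  tally=34, j=7, v=14

Final answer: 34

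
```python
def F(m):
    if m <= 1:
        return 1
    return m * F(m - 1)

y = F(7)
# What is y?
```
Call trace:
F(m=7)
  F(m=6)
    F(m=5)
      F(m=4)
        F(m=3)
          F(m=2)
            F(m=1)
            -> return 1
          -> return 2
        -> return 6
      -> return 24
    -> return 120
  -> return 720
-> return 5040

Final answer: 5040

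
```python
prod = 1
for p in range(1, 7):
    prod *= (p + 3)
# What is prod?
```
Trace:
  prod=1
  prod=4, p=1
  prod=20, p=2
  prod=120, p=3
  prod=840, p=4
  prod=6720, p=5
  prod=60480, p=6

Final answer: 60480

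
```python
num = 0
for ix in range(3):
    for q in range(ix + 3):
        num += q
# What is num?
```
Trace:
  num=0
  num=0, ix=0, q=0
  num=1, ix=0, q=1
  num=3, ix=0, q=2
  num=3, ix=1, q=0
  num=4, ix=1, q=1
  num=6, ix=1, q=2
  num=9, ix=1, q=3
  num=9, ix=2, q=0
  num=10, ix=2, q=1
  num=12, ix=2, q=2
  num=15, ix=2, q=3
  num=19, ix=2, q=4

Final answer: 19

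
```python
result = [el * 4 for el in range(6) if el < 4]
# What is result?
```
Trace:
  el=0
  el=1
  el=2
  el=3
  el=4
  el=5
  result=[0, 4, 8, 12]

Final answer: [0, 4, 8, 12]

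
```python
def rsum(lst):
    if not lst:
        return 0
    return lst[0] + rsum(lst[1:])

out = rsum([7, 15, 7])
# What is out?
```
Call trace:
rsum(lst=[7, 15, 7])
  rsum(lst=[15, 7])
    rsum(lst=[7])
      rsum(lst=[])
      -> return 0
    -> return 7
  -> return 22
-> return 29

Final answer: 29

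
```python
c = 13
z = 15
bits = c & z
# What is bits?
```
Trace:
  c=13
  c=13, z=15
  c=13, z=15, bits=13

Final answer: 13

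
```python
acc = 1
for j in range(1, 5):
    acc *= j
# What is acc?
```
Trace:
  acc=1
  acc=1, j=1
  acc=2, j=2
  acc=6, j=3
  acc=24, j=4

Final answer: 24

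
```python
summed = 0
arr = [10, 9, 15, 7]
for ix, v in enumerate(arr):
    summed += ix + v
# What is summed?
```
Trace:
  summed=0
  summed=10, ix=0, v=10
  summed=20, ix=1, v=9
  summed=37, ix=2, v=15
  summed=47, ix=3, v=7

Final answer: 47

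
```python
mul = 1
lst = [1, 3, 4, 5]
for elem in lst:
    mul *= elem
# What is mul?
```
Trace:
  mul=1
  mul=1, elem=1
  mul=3, elem=3
  mul=12, elem=4
  mul=60, elem=5

Final answer: 60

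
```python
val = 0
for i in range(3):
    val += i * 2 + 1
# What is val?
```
Trace:
  val=0
  val=1, i=0
  val=4, i=1
  val=9, i=2

Final answer: 9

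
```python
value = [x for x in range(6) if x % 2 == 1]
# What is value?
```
Trace:
  x=0
  x=1
  x=2
  x=3
  x=4
  x=5
  value=[1, 3, 5]

Final answer: [1, 3, 5]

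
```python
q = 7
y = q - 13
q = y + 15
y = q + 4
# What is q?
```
Trace:
  q=7
  q=7, y=-6
  q=9, y=-6
  q=9, y=13

Final answer: 9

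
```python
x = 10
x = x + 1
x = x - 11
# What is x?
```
Trace:
  x=10
  x=11
  x=0

Final answer: 0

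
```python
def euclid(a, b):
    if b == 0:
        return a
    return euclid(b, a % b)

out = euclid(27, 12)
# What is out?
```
Call trace:
euclid(a=27, b=12)
  euclid(a=12, b=3)
    euclid(a=3, b=0)
    -> return 3
  -> return 3
-> return 3

Final answer: 3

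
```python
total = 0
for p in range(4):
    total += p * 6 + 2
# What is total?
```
Trace:
  total=0
  total=2, p=0
  total=10, p=1
  total=24, p=2
  total=44, p=3

Final answer: 44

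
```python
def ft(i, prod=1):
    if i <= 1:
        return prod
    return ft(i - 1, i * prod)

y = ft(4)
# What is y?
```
Call trace:
ft(i=4, prod=1)
  ft(i=3, prod=4)
    ft(i=2, prod=12)
      ft(i=1, prod=24)
      -> return 24
    -> return 24
  -> return 24
-> return 24

Final answer: 24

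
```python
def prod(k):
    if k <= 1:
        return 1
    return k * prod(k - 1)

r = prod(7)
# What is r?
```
Call trace:
prod(k=7)
  prod(k=6)
    prod(k=5)
      prod(k=4)
        prod(k=3)
          prod(k=2)
            prod(k=1)
            -> return 1
          -> return 2
        -> return 6
      -> return 24
    -> return 120
  -> return 720
-> return 5040

Final answer: 5040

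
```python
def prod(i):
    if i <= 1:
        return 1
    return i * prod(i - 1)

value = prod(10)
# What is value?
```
Call trace:
prod(i=10)
  prod(i=9)
    prod(i=8)
      prod(i=7)
        prod(i=6)
          prod(i=5)
            prod(i=4)
              prod(i=3)
                prod(i=2)
                  prod(i=1)
                  -> return 1
                -> return 2
              -> return 6
            -> return 24
          -> return 120
        -> return 720
      -> return 5040
    -> return 40320
  -> return 362880
-> return 3628800

Final answer: 3628800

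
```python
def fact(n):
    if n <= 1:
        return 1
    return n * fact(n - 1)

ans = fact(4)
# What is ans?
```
Call trace:
fact(n=4)
  fact(n=3)
    fact(n=2)
      fact(n=1)
      -> return 1
    -> return 2
  -> return 6
-> return 24

Final answer: 24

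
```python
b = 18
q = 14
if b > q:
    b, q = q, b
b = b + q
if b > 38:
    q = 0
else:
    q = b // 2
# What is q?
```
Trace:
  b=18
  b=18, q=14
  b=14, q=18
  b=32, q=18
  b=32, q=16

Final answer: 16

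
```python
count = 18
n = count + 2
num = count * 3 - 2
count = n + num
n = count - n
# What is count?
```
Trace:
  count=18
  count=18, n=20
  count=18, n=20, num=52
  count=72, n=20, num=52
  count=72, n=52, num=52

Final answer: 72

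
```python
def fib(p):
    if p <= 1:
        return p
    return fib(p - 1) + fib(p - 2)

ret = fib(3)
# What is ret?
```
Call trace:
fib(p=3)
  fib(p=2)
    fib(p=1)
    -> return 1
    fib(p=0)
    -> return 0
  -> return 1
  fib(p=1)
  -> return 1
-> return 2

Final answer: 2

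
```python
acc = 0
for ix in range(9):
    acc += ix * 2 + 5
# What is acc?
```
Trace:
  acc=0
  acc=5, ix=0
  acc=12, ix=1
  acc=21, ix=2
  acc=32, ix=3
  acc=45, ix=4
  acc=60, ix=5
  acc=77, ix=6
  acc=96, ix=7
  acc=117, ix=8

Final answer: 117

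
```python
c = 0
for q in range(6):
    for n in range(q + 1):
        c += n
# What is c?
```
Trace:
  c=0
  c=0, q=0, n=0
  c=0, q=1, n=0
  c=1, q=1, n=1
  c=1, q=2, n=0
  c=2, q=2, n=1
  c=4, q=2, n=2
  c=4, q=3, n=0
  c=5, q=3, n=1
  c=7, q=3, n=2
  c=10, q=3, n=3
  c=10, q=4, n=0
  c=11, q=4, n=1
  c=13, q=4, n=2
  c=16, q=4, n=3
  c=20, q=4, n=4
  c=20, q=5, n=0
  c=21, q=5, n=1
  c=23, q=5, n=2
  c=26, q=5, n=3
  c=30, q=5, n=4
  c=35, q=5, n=5

Final answer: 35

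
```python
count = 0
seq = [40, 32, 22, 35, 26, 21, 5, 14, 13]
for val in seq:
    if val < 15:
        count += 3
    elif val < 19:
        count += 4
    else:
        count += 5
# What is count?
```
Trace:
  count=0
  count=5, val=40
  count=10, val=32
  count=15, val=22
  count=20, val=35
  count=25, val=26
  count=30, val=21
  count=33, val=5
  count=36, val=14
  count=39, val=13

Final answer: 39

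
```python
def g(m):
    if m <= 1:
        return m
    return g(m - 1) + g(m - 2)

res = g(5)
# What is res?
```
Call trace (a repeated sub-call is expanded the first time; later identical calls just restate its return value):
g(m=5)
  g(m=4)
    g(m=3)
      g(m=2)
        g(m=1)
        -> return 1
        g(m=0)
        -> return 0
      -> return 1
      g(m=1)
      -> return 1
    -> return 2
    g(m=2) -> return 1  (same call as traced above)
  -> return 3
  g(m=3) -> return 2  (same call as traced above)
-> return 5

Final answer: 5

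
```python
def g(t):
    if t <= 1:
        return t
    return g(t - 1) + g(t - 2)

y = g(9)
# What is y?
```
Call trace (a repeated sub-call is expanded the first time; later identical calls just restate its return value):
g(t=9)
  g(t=8)
    g(t=7)
      g(t=6)
        g(t=5)
          g(t=4)
            g(t=3)
              g(t=2)
                g(t=1)
                -> return 1
                g(t=0)
                -> return 0
              -> return 1
              g(t=1)
              -> return 1
            -> return 2
            g(t=2) -> return 1  (same call as traced above)
          -> return 3
          g(t=3) -> return 2  (same call as traced above)
        -> return 5
        g(t=4) -> return 3  (same call as traced above)
      -> return 8
      g(t=5) -> return 5  (same call as traced above)
    -> return 13
    g(t=6) -> return 8  (same call as traced above)
  -> return 21
  g(t=7) -> return 13  (same call as traced above)
-> return 34

Final answer: 34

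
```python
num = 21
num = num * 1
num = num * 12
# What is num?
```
Trace:
  num=21
  num=21
  num=252

Final answer: 252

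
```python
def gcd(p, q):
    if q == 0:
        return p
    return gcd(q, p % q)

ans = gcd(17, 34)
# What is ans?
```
Call trace:
gcd(p=17, q=34)
  gcd(p=34, q=17)
    gcd(p=17, q=0)
    -> return 17
  -> return 17
-> return 17

Final answer: 17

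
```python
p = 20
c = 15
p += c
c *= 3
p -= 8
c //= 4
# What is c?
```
Trace:
  p=20
  p=20, c=15
  p=35, c=15
  p=35, c=45
  p=27, c=45
  p=27, c=11

Final answer: 11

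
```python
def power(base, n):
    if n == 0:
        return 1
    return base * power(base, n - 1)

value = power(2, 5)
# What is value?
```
Call trace:
power(base=2, n=5)
  power(base=2, n=4)
    power(base=2, n=3)
      power(base=2, n=2)
        power(base=2, n=1)
          power(base=2, n=0)
          -> return 1
        -> return 2
      -> return 4
    -> return 8
  -> return 16
-> return 32

Final answer: 32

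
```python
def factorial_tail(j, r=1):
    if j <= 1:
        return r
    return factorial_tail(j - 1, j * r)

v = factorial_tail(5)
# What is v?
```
Call trace:
factorial_tail(j=5, r=1)
  factorial_tail(j=4, r=5)
    factorial_tail(j=3, r=20)
      factorial_tail(j=2, r=60)
        factorial_tail(j=1, r=120)
        -> return 120
      -> return 120
    -> return 120
  -> return 120
-> return 120

Final answer: 120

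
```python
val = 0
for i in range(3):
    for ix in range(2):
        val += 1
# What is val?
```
Trace:
  val=0
  val=1, i=0, ix=0
  val=2, i=0, ix=1
  val=3, i=1, ix=0
  val=4, i=1, ix=1
  val=5, i=2, ix=0
  val=6, i=2, ix=1

Final answer: 6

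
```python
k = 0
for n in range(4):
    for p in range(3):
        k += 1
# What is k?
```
Trace:
  k=0
  k=1, n=0, p=0
  k=2, n=0, p=1
  k=3, n=0, p=2
  k=4, n=1, p=0
  k=5, n=1, p=1
  k=6, n=1, p=2
  k=7, n=2, p=0
  k=8, n=2, p=1
  k=9, n=2, p=2
  k=10, n=3, p=0
  k=11, n=3, p=1
  k=12, n=3, p=2

Final answer: 12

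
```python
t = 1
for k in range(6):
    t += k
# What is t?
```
Trace:
  t=1
  t=1, k=0
  t=2, k=1
  t=4, k=2
  t=7, k=3
  t=11, k=4
  t=16, k=5

Final answer: 16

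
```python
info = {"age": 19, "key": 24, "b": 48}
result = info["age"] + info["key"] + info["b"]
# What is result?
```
Trace:
  info={'age': 19, 'key': 24, 'b': 48}
  info={'age': 19, 'key': 24, 'b': 48}, result=91

Final answer: 91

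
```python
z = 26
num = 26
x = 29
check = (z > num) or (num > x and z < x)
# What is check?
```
Trace:
  z=26
  z=26, num=26
  z=26, num=26, x=29
  z=26, num=26, x=29, check=False

Final answer: False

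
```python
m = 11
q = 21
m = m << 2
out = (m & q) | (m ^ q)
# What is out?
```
Trace:
  m=11
  m=11, q=21
  m=44, q=21
  m=44, q=21, out=61

Final answer: 61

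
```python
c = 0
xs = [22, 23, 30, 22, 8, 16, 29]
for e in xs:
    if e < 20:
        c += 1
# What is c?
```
Trace:
  c=0
  c=0, e=22
  c=0, e=23
  c=0, e=30
  c=0, e=22
  c=1, e=8
  c=2, e=16
  c=2, e=29

Final answer: 2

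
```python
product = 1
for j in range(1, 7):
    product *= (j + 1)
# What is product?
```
Trace:
  product=1
  product=2, j=1
  product=6, j=2
  product=24, j=3
  product=120, j=4
  product=720, j=5
  product=5040, j=6

Final answer: 5040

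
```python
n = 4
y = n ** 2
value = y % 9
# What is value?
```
Trace:
  n=4
  n=4, y=16
  n=4, y=16, value=7

Final answer: 7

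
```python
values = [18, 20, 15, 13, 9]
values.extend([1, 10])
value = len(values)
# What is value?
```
Trace:
  values=[18, 20, 15, 13, 9]
  values=[18, 20, 15, 13, 9, 1, 10]
  values=[18, 20, 15, 13, 9, 1, 10], value=7

Final answer: 7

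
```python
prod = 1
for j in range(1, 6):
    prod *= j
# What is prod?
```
Trace:
  prod=1
  prod=1, j=1
  prod=2, j=2
  prod=6, j=3
  prod=24, j=4
  prod=120, j=5

Final answer: 120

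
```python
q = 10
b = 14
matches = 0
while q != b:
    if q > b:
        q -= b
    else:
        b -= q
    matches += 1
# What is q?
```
Trace:
  q=10
  q=10, b=14
  q=10, b=14, matches=0
  q=10, b=4, matches=1
  q=6, b=4, matches=2
  q=2, b=4, matches=3
  q=2, b=2, matches=4

Final answer: 2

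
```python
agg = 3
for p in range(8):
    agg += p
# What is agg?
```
Trace:
  agg=3
  agg=3, p=0
  agg=4, p=1
  agg=6, p=2
  agg=9, p=3
  agg=13, p=4
  agg=18, p=5
  agg=24, p=6
  agg=31, p=7

Final answer: 31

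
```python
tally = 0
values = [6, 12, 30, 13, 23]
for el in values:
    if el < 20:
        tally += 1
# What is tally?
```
Trace:
  tally=0
  tally=1, el=6
  tally=2, el=12
  tally=2, el=30
  tally=3, el=13
  tally=3, el=23

Final answer: 3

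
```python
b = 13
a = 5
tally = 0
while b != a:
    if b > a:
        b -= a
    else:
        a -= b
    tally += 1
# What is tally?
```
Trace:
  b=13
  b=13, a=5
  b=13, a=5, tally=0
  b=8, a=5, tally=1
  b=3, a=5, tally=2
  b=3, a=2, tally=3
  b=1, a=2, tally=4
  b=1, a=1, tally=5

Final answer: 5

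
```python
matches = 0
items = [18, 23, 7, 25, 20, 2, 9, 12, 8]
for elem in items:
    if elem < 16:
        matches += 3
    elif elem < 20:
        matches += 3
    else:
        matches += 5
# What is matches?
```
Trace:
  matches=0
  matches=3, elem=18
  matches=8, elem=23
  matches=11, elem=7
  matches=16, elem=25
  matches=21, elem=20
  matches=24, elem=2
  matches=27, elem=9
  matches=30, elem=12
  matches=33, elem=8

Final answer: 33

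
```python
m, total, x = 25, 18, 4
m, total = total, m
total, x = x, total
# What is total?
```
Trace:
  m=25, total=18, x=4
  m=18, total=25, x=4
  m=18, total=4, x=25

Final answer: 4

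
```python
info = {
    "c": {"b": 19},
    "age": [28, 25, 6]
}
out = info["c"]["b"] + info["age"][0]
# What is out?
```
Trace:
  info={'c': {'b': 19}, 'age': [28, 25, 6]}
  info={'c': {'b': 19}, 'age': [28, 25, 6]}, out=47

Final answer: 47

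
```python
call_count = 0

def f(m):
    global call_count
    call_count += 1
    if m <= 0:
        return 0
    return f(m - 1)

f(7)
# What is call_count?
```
Call trace:
f(m=7)
  f(m=6)
    f(m=5)
      f(m=4)
        f(m=3)
          f(m=2)
            f(m=1)
              f(m=0)
              -> return 0
            -> return 0
          -> return 0
        -> return 0
      -> return 0
    -> return 0
  -> return 0
-> return 0

call_count is incremented once per call. f is entered once for each m = 7, 6, 5, 4, 3, 2, 1, 0 (the m <= 0 call returns without recursing), i.e. 7 + 1 calls.
call_count = 8

Final answer: 8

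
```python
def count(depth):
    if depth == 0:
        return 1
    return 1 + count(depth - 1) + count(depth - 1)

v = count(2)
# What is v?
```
Call trace (a repeated sub-call is expanded the first time; later identical calls just restate its return value):
count(depth=2)
  count(depth=1)
    count(depth=0)
    -> return 1
    count(depth=0)
    -> return 1
  -> return 3
  count(depth=1) -> return 3  (same call as traced above)
-> return 7

Final answer: 7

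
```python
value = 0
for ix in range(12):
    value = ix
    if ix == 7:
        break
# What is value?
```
Trace:
  value=0
  value=0, ix=0
  value=1, ix=1
  value=2, ix=2
  value=3, ix=3
  value=4, ix=4
  value=5, ix=5
  value=6, ix=6
  value=7, ix=7

Final answer: 7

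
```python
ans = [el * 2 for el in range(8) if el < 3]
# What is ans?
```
Trace:
  el=0
  el=1
  el=2
  el=3
  el=4
  el=5
  el=6
  el=7
  ans=[0, 2, 4]

Final answer: [0, 2, 4]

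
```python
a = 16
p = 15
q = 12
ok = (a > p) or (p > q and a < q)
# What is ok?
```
Trace:
  a=16
  a=16, p=15
  a=16, p=15, q=12
  a=16, p=15, q=12, ok=True

Final answer: True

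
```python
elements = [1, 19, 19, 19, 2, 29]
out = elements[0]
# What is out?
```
Trace:
  elements=[1, 19, 19, 19, 2, 29]
  elements=[1, 19, 19, 19, 2, 29], out=1

Final answer: 1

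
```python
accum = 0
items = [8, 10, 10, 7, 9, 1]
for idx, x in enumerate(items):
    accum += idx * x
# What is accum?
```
Trace:
  accum=0
  accum=0, idx=0, x=8
  accum=10, idx=1, x=10
  accum=30, idx=2, x=10
  accum=51, idx=3, x=7
  accum=87, idx=4, x=9
  accum=92, idx=5, x=1

Final answer: 92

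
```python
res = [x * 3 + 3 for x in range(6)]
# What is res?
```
Trace:
  x=0
  x=1
  x=2
  x=3
  x=4
  x=5
  res=[3, 6, 9, 12, 15, 18]

Final answer: [3, 6, 9, 12, 15, 18]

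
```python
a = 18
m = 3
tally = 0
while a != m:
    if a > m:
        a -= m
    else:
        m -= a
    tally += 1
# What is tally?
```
Trace:
  a=18
  a=18, m=3
  a=18, m=3, tally=0
  a=15, m=3, tally=1
  a=12, m=3, tally=2
  a=9, m=3, tally=3
  a=6, m=3, tally=4
  a=3, m=3, tally=5

Final answer: 5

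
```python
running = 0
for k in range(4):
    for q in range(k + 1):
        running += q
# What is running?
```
Trace:
  running=0
  running=0, k=0, q=0
  running=0, k=1, q=0
  running=1, k=1, q=1
  running=1, k=2, q=0
  running=2, k=2, q=1
  running=4, k=2, q=2
  running=4, k=3, q=0
  running=5, k=3, q=1
  running=7, k=3, q=2
  running=10, k=3, q=3

Final answer: 10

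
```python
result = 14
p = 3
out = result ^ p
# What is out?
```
Trace:
  result=14
  result=14, p=3
  result=14, p=3, out=13

Final answer: 13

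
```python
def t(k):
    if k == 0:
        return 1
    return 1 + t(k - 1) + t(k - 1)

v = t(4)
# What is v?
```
Call trace (a repeated sub-call is expanded the first time; later identical calls just restate its return value):
t(k=4)
  t(k=3)
    t(k=2)
      t(k=1)
        t(k=0)
        -> return 1
        t(k=0)
        -> return 1
      -> return 3
      t(k=1) -> return 3  (same call as traced above)
    -> return 7
    t(k=2) -> return 7  (same call as traced above)
  -> return 15
  t(k=3) -> return 15  (same call as traced above)
-> return 31

Final answer: 31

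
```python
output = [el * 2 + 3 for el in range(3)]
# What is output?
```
Trace:
  el=0
  el=1
  el=2
  output=[3, 5, 7]

Final answer: [3, 5, 7]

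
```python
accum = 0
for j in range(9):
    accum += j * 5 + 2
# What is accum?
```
Trace:
  accum=0
  accum=2, j=0
  accum=9, j=1
  accum=21, j=2
  accum=38, j=3
  accum=60, j=4
  accum=87, j=5
  accum=119, j=6
  accum=156, j=7
  accum=198, j=8

Final answer: 198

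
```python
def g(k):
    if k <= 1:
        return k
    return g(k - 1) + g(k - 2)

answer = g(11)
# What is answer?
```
Call trace (a repeated sub-call is expanded the first time; later identical calls just restate its return value):
g(k=11)
  g(k=10)
    g(k=9)
      g(k=8)
        g(k=7)
          g(k=6)
            g(k=5)
              g(k=4)
                g(k=3)
                  g(k=2)
                    g(k=1)
                    -> return 1
                    g(k=0)
                    -> return 0
                  -> return 1
                  g(k=1)
                  -> return 1
                -> return 2
                g(k=2) -> return 1  (same call as traced above)
              -> return 3
              g(k=3) -> return 2  (same call as traced above)
            -> return 5
            g(k=4) -> return 3  (same call as traced above)
          -> return 8
          g(k=5) -> return 5  (same call as traced above)
        -> return 13
        g(k=6) -> return 8  (same call as traced above)
      -> return 21
      g(k=7) -> return 13  (same call as traced above)
    -> return 34
    g(k=8) -> return 21  (same call as traced above)
  -> return 55
  g(k=9) -> return 34  (same call as traced above)
-> return 89

Final answer: 89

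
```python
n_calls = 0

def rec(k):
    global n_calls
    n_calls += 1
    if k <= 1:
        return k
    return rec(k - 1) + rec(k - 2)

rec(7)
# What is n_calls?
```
Call trace (a repeated sub-call is expanded the first time; later identical calls just restate its return value):
rec(k=7)
  rec(k=6)
    rec(k=5)
      rec(k=4)
        rec(k=3)
          rec(k=2)
            rec(k=1)
            -> return 1
            rec(k=0)
            -> return 0
          -> return 1
          rec(k=1)
          -> return 1
        -> return 2
        rec(k=2) -> return 1  (same call as traced above)
      -> return 3
      rec(k=3) -> return 2  (same call as traced above)
    -> return 5
    rec(k=4) -> return 3  (same call as traced above)
  -> return 8
  rec(k=5) -> return 5  (same call as traced above)
-> return 13

n_calls is incremented once per call, so count the calls in each subtree. Let C(k) = number of calls made by rec(k).
C(0) = C(1) = 1 (base case, no recursion); C(k) = 1 + C(k - 1) + C(k - 2) otherwise.
C(2) = 1 + C(1) + C(0) = 1 + 1 + 1 = 3
C(3) = 1 + C(2) + C(1) = 1 + 3 + 1 = 5
C(4) = 1 + C(3) + C(2) = 1 + 5 + 3 = 9
C(5) = 1 + C(4) + C(3) = 1 + 9 + 5 = 15
C(6) = 1 + C(5) + C(4) = 1 + 15 + 9 = 25
C(7) = 1 + C(6) + C(5) = 1 + 25 + 15 = 41
n_calls = C(7) = 41

Final answer: 41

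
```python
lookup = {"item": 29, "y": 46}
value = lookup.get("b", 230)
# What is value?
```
Trace:
  lookup={'item': 29, 'y': 46}
  lookup={'item': 29, 'y': 46}, value=230

Final answer: 230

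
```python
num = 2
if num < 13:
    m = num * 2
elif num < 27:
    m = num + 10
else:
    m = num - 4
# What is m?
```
Trace:
  num=2
  num=2, m=4

Final answer: 4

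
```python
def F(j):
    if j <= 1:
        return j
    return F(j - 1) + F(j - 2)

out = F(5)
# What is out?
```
Call trace (a repeated sub-call is expanded the first time; later identical calls just restate its return value):
F(j=5)
  F(j=4)
    F(j=3)
      F(j=2)
        F(j=1)
        -> return 1
        F(j=0)
        -> return 0
      -> return 1
      F(j=1)
      -> return 1
    -> return 2
    F(j=2) -> return 1  (same call as traced above)
  -> return 3
  F(j=3) -> return 2  (same call as traced above)
-> return 5

Final answer: 5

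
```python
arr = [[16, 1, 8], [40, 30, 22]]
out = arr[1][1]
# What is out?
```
Trace:
  arr=[[16, 1, 8], [40, 30, 22]]
  arr=[[16, 1, 8], [40, 30, 22]], out=30

Final answer: 30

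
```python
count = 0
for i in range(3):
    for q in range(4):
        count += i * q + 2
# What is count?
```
Trace:
  count=0
  count=2, i=0, q=0
  count=4, i=0, q=1
  count=6, i=0, q=2
  count=8, i=0, q=3
  count=10, i=1, q=0
  count=13, i=1, q=1
  count=17, i=1, q=2
  count=22, i=1, q=3
  count=24, i=2, q=0
  count=28, i=2, q=1
  count=34, i=2, q=2
  count=42, i=2, q=3

Final answer: 42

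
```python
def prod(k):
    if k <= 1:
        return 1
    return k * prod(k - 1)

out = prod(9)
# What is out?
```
Call trace:
prod(k=9)
  prod(k=8)
    prod(k=7)
      prod(k=6)
        prod(k=5)
          prod(k=4)
            prod(k=3)
              prod(k=2)
                prod(k=1)
                -> return 1
              -> return 2
            -> return 6
          -> return 24
        -> return 120
      -> return 720
    -> return 5040
  -> return 40320
-> return 362880

Final answer: 362880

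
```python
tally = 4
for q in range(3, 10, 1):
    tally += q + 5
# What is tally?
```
Trace:
  tally=4
  tally=12, q=3
  tally=21, q=4
  tally=31, q=5
  tally=42, q=6
  tally=54, q=7
  tally=67, q=8
  tally=81, q=9

Final answer: 81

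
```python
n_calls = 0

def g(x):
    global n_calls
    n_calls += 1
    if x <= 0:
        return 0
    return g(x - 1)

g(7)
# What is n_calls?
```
Call trace:
g(x=7)
  g(x=6)
    g(x=5)
      g(x=4)
        g(x=3)
          g(x=2)
            g(x=1)
              g(x=0)
              -> return 0
            -> return 0
          -> return 0
        -> return 0
      -> return 0
    -> return 0
  -> return 0
-> return 0

n_calls is incremented once per call. g is entered once for each x = 7, 6, 5, 4, 3, 2, 1, 0 (the x <= 0 call returns without recursing), i.e. 7 + 1 calls.
n_calls = 8

Final answer: 8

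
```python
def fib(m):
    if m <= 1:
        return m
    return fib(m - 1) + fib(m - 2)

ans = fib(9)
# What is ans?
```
Call trace (a repeated sub-call is expanded the first time; later identical calls just restate its return value):
fib(m=9)
  fib(m=8)
    fib(m=7)
      fib(m=6)
        fib(m=5)
          fib(m=4)
            fib(m=3)
              fib(m=2)
                fib(m=1)
                -> return 1
                fib(m=0)
                -> return 0
              -> return 1
              fib(m=1)
              -> return 1
            -> return 2
            fib(m=2) -> return 1  (same call as traced above)
          -> return 3
          fib(m=3) -> return 2  (same call as traced above)
        -> return 5
        fib(m=4) -> return 3  (same call as traced above)
      -> return 8
      fib(m=5) -> return 5  (same call as traced above)
    -> return 13
    fib(m=6) -> return 8  (same call as traced above)
  -> return 21
  fib(m=7) -> return 13  (same call as traced above)
-> return 34

Final answer: 34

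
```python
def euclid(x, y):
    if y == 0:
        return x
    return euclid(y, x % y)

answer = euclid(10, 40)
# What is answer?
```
Call trace:
euclid(x=10, y=40)
  euclid(x=40, y=10)
    euclid(x=10, y=0)
    -> return 10
  -> return 10
-> return 10

Final answer: 10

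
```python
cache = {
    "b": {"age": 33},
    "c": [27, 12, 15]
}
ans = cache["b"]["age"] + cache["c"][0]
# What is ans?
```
Trace:
  cache={'b': {'age': 33}, 'c': [27, 12, 15]}
  cache={'b': {'age': 33}, 'c': [27, 12, 15]}, ans=60

Final answer: 60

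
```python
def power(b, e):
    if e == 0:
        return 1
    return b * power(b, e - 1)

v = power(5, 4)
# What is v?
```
Call trace:
power(b=5, e=4)
  power(b=5, e=3)
    power(b=5, e=2)
      power(b=5, e=1)
        power(b=5, e=0)
        -> return 1
      -> return 5
    -> return 25
  -> return 125
-> return 625

Final answer: 625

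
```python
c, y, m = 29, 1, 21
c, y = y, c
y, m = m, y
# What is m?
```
Trace:
  c=29, y=1, m=21
  c=1, y=29, m=21
  c=1, y=21, m=29

Final answer: 29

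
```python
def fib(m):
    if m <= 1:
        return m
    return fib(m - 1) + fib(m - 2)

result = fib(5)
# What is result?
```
Call trace (a repeated sub-call is expanded the first time; later identical calls just restate its return value):
fib(m=5)
  fib(m=4)
    fib(m=3)
      fib(m=2)
        fib(m=1)
        -> return 1
        fib(m=0)
        -> return 0
      -> return 1
      fib(m=1)
      -> return 1
    -> return 2
    fib(m=2) -> return 1  (same call as traced above)
  -> return 3
  fib(m=3) -> return 2  (same call as traced above)
-> return 5

Final answer: 5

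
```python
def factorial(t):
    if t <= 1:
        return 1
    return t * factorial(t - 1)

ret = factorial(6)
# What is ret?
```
Call trace:
factorial(t=6)
  factorial(t=5)
    factorial(t=4)
      factorial(t=3)
        factorial(t=2)
          factorial(t=1)
          -> return 1
        -> return 2
      -> return 6
    -> return 24
  -> return 120
-> return 720

Final answer: 720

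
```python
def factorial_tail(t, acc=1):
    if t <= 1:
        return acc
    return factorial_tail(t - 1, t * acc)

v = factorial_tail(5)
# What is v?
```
Call trace:
factorial_tail(t=5, acc=1)
  factorial_tail(t=4, acc=5)
    factorial_tail(t=3, acc=20)
      factorial_tail(t=2, acc=60)
        factorial_tail(t=1, acc=120)
        -> return 120
      -> return 120
    -> return 120
  -> return 120
-> return 120

Final answer: 120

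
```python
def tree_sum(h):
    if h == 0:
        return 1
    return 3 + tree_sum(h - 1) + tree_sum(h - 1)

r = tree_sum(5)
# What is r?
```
Call trace (a repeated sub-call is expanded the first time; later identical calls just restate its return value):
tree_sum(h=5)
  tree_sum(h=4)
    tree_sum(h=3)
      tree_sum(h=2)
        tree_sum(h=1)
          tree_sum(h=0)
          -> return 1
          tree_sum(h=0)
          -> return 1
        -> return 5
        tree_sum(h=1) -> return 5  (same call as traced above)
      -> return 13
      tree_sum(h=2) -> return 13  (same call as traced above)
    -> return 29
    tree_sum(h=3) -> return 29  (same call as traced above)
  -> return 61
  tree_sum(h=4) -> return 61  (same call as traced above)
-> return 125

Final answer: 125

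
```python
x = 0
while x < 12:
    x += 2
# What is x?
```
Trace:
  x=0
  x=2
  x=4
  x=6
  x=8
  x=10
  x=12

Final answer: 12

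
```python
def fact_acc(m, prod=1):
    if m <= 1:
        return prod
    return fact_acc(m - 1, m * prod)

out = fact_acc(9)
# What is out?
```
Call trace:
fact_acc(m=9, prod=1)
  fact_acc(m=8, prod=9)
    fact_acc(m=7, prod=72)
      fact_acc(m=6, prod=504)
        fact_acc(m=5, prod=3024)
          fact_acc(m=4, prod=15120)
            fact_acc(m=3, prod=60480)
              fact_acc(m=2, prod=181440)
                fact_acc(m=1, prod=362880)
                -> return 362880
              -> return 362880
            -> return 362880
          -> return 362880
        -> return 362880
      -> return 362880
    -> return 362880
  -> return 362880
-> return 362880

Final answer: 362880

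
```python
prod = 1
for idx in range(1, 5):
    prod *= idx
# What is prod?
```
Trace:
  prod=1
  prod=1, idx=1
  prod=2, idx=2
  prod=6, idx=3
  prod=24, idx=4

Final answer: 24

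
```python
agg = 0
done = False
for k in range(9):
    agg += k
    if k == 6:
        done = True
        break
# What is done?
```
Trace:
  agg=0
  agg=0, done=False
  agg=0, done=False, k=0
  agg=1, done=False, k=1
  agg=3, done=False, k=2
  agg=6, done=False, k=3
  agg=10, done=False, k=4
  agg=15, done=False, k=5
  agg=21, done=True, k=6

Final answer: True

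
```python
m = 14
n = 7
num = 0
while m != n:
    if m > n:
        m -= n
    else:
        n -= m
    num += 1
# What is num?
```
Trace:
  m=14
  m=14, n=7
  m=14, n=7, num=0
  m=7, n=7, num=1

Final answer: 1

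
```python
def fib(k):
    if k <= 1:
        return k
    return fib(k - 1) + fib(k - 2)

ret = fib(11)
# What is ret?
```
Call trace (a repeated sub-call is expanded the first time; later identical calls just restate its return value):
fib(k=11)
  fib(k=10)
    fib(k=9)
      fib(k=8)
        fib(k=7)
          fib(k=6)
            fib(k=5)
              fib(k=4)
                fib(k=3)
                  fib(k=2)
                    fib(k=1)
                    -> return 1
                    fib(k=0)
                    -> return 0
                  -> return 1
                  fib(k=1)
                  -> return 1
                -> return 2
                fib(k=2) -> return 1  (same call as traced above)
              -> return 3
              fib(k=3) -> return 2  (same call as traced above)
            -> return 5
            fib(k=4) -> return 3  (same call as traced above)
          -> return 8
          fib(k=5) -> return 5  (same call as traced above)
        -> return 13
        fib(k=6) -> return 8  (same call as traced above)
      -> return 21
      fib(k=7) -> return 13  (same call as traced above)
    -> return 34
    fib(k=8) -> return 21  (same call as traced above)
  -> return 55
  fib(k=9) -> return 34  (same call as traced above)
-> return 89

Final answer: 89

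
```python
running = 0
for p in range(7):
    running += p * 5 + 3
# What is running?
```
Trace:
  running=0
  running=3, p=0
  running=11, p=1
  running=24, p=2
  running=42, p=3
  running=65, p=4
  running=93, p=5
  running=126, p=6

Final answer: 126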